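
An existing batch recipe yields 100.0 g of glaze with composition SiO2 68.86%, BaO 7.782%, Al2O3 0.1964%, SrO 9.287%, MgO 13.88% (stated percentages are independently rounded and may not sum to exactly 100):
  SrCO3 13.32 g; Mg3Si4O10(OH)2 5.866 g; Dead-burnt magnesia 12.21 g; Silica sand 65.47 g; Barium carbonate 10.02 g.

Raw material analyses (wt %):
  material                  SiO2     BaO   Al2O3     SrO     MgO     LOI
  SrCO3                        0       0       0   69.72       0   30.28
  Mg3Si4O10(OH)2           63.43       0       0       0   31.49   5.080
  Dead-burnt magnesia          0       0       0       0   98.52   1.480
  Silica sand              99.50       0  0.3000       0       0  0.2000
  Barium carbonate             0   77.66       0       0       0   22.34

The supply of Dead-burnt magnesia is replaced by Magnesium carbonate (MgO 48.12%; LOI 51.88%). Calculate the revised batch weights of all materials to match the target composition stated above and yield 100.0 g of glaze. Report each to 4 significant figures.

Revised batch per 100.0 g glaze:
  SrCO3: 13.32 g
  Mg3Si4O10(OH)2: 5.866 g
  Magnesium carbonate: 25.01 g
  Silica sand: 65.47 g
  Barium carbonate: 10.02 g
Total batch = 119.7 g; LOI loss = 19.68 g

Working values are shown (rounded to four significant digits) when written out; the whole derivation runs at exact precision in all steps. Every reported figure takes a single rounding; derived quantities are recomputed in full float precision (yield, totals, five oxide percentages, LOI, net glass mass) using the weight values for 100.0 g of glass, precisely as stated by the problem or answer text.
Target oxide masses per 100.0 g glaze:
  SiO2: 68.86% × 100.0 = 68.86 g
  BaO: 7.782% × 100.0 = 7.782 g
  Al2O3: 0.1964% × 100.0 = 0.1964 g
  SrO: 9.287% × 100.0 = 9.287 g
  MgO: 13.88% × 100.0 = 13.88 g
Oxide-by-oxide audit on the weights just shown, per the basis as stated (sums match the target masses given rounding of the digits):
  SiO2: 5.866·0.6343 + 65.47·0.9950 = 68.86 g (target 68.86 g)
  BaO: 10.02·0.7766 = 7.782 g (target 7.782 g)
  Al2O3: 65.47·0.003000 = 0.1964 g (target 0.1964 g)
  SrO: 13.32·0.6972 = 9.287 g (target 9.287 g)
  MgO: 5.866·0.3149 + 25.01·0.4812 = 13.88 g (target 13.88 g)
Glass-mass sanity pass: total charge less LOI = 100.0 g (summing oxide targets gives 100.0 g; with the basis standing at 100.0 g — rounding explains the deltas).
Whole-batch sum: Σ batch = 119.7 g; LOI loss = Σ batch·LOI = 19.68 g; yield = glass ÷ total batch = 83.56%.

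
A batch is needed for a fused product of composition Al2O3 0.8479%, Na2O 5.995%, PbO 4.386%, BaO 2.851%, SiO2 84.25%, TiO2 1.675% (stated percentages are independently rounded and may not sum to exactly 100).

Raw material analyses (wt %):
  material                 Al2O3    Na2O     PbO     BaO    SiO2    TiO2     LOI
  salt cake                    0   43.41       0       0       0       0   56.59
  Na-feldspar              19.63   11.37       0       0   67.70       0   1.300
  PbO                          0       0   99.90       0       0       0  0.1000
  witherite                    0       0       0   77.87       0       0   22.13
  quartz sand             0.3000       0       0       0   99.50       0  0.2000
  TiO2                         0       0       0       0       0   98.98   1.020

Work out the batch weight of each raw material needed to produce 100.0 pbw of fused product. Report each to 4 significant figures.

Batch per 100.0 pbw fused product:
  salt cake: 13.01 pbw
  Na-feldspar: 3.057 pbw
  PbO: 4.390 pbw
  witherite: 3.661 pbw
  quartz sand: 82.59 pbw
  TiO2: 1.692 pbw
Total batch = 108.4 pbw; LOI loss = 8.399 pbw; yield = 92.25%

The working math carries exact precision at each step; working values are printed, rounded to 4 significant figures, on the page — each reported figure is rounded exactly once. The derived quantities, including the totals, the yield, net glass mass, ignition loss, the six compositions, are computed starting from the weights for 100.0 pbw of glass at full precision, as quoted within the problem or the answer.
Target masses of each oxide per 100.0 pbw fused product:
  Al2O3: 0.8479% × 100.0 = 0.8479 pbw
  Na2O: 5.995% × 100.0 = 5.995 pbw
  PbO: 4.386% × 100.0 = 4.386 pbw
  BaO: 2.851% × 100.0 = 2.851 pbw
  SiO2: 84.25% × 100.0 = 84.25 pbw
  TiO2: 1.675% × 100.0 = 1.675 pbw
A balance pass over the oxides, per the reported batch figures, against the basis in use (every target is met by its sum within answer rounding):
  Al2O3: 3.057·0.1963 + 82.59·0.003000 = 0.8479 pbw (target 0.8479 pbw)
  Na2O: 13.01·0.4341 + 3.057·0.1137 = 5.995 pbw (target 5.995 pbw)
  PbO: 4.390·0.9990 = 4.386 pbw (target 4.386 pbw)
  BaO: 3.661·0.7787 = 2.851 pbw (target 2.851 pbw)
  SiO2: 3.057·0.6770 + 82.59·0.9950 = 84.25 pbw (target 84.25 pbw)
  TiO2: 1.692·0.9898 = 1.675 pbw (target 1.675 pbw)
Auditing the glass mass value: total batch − LOI = 100.0 pbw (the targets, summed, come to 100.0 pbw; the stated basis being 100.0 pbw — differing by rounding only).
Total batch = Σ batch = 108.4 pbw; loss to ignition Σ batch·LOI = 8.399 pbw; yield = glass ÷ total batch = 92.25%.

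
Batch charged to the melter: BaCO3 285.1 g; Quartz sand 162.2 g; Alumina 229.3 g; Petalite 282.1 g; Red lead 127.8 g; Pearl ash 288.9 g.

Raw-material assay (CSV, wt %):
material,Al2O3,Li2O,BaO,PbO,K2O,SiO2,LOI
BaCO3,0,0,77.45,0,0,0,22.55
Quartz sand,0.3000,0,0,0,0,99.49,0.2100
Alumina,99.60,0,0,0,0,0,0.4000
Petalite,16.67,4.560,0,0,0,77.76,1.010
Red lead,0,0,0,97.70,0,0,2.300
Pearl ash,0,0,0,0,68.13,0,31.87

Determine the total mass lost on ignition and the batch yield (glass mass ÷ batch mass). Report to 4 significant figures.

LOI loss = 163.4 g; glass = 1212 g; yield = 88.12%

The whole derivation holds exact precision in all steps — intermediates appear rounded off to 4 significant figures alongside each step; every reported result takes a single rounding; all derived quantities are rebuilt from the weighed amounts for 1212 g of glass at exact precision (the six compositions, net glass mass, the totals, ignition loss, the yield) as set out in the problem or the answer.
Loss on ignition, line by line:
  BaCO3: 285.1 × 0.2255 = 64.29 g
  Quartz sand: 162.2 × 0.002100 = 0.3406 g
  Alumina: 229.3 × 0.004000 = 0.9172 g
  Petalite: 282.1 × 0.01010 = 2.849 g
  Red lead: 127.8 × 0.02300 = 2.939 g
  Pearl ash: 288.9 × 0.3187 = 92.07 g
Total LOI = 163.4 g
Glass = batch − LOI = 1375 − 163.4 = 1212 g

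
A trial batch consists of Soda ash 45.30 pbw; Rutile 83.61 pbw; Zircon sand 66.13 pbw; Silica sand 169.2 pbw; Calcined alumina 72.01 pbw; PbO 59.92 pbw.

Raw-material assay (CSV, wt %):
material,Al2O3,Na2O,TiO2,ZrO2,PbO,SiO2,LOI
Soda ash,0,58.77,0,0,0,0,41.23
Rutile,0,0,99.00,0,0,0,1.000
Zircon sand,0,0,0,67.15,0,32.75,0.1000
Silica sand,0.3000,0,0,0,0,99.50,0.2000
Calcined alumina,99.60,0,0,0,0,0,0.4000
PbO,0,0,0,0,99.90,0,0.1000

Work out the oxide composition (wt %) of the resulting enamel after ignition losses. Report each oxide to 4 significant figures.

Glass mass = 475.9 pbw (batch 496.2 − LOI 20.27).
Composition: Al2O3 15.18%, Na2O 5.594%, TiO2 17.39%, ZrO2 9.331%, PbO 12.58%, SiO2 39.93%

The intermediate values are shown (rounded to four significant figures) within the worked lines; the working math keeps exact precision all the way through; every reported figure receives exactly one rounding; all derived quantities are recomputed in full float precision (six oxide percentages, yield, the totals, ignition loss, net glass mass) starting from the weights at 475.9 pbw of glass, as given in the problem or answer text.
Delivered oxide masses:
  Al2O3: 169.2·0.003000 + 72.01·0.9960 = 72.23 pbw
  Na2O: 45.30·0.5877 = 26.62 pbw
  TiO2: 83.61·0.9900 = 82.77 pbw
  ZrO2: 66.13·0.6715 = 44.41 pbw
  PbO: 59.92·0.9990 = 59.86 pbw
  SiO2: 66.13·0.3275 + 169.2·0.9950 = 190.0 pbw
LOI: 45.30·0.4123 + 83.61·0.01000 + 66.13·0.001000 + 169.2·0.002000 + 72.01·0.004000 + 59.92·0.001000 = 20.27 pbw
The glass mass, total less LOI, = 496.2 − 20.27 = 475.9 pbw (matching Σ of the oxides)
each wt % is 100 × oxide ÷ glass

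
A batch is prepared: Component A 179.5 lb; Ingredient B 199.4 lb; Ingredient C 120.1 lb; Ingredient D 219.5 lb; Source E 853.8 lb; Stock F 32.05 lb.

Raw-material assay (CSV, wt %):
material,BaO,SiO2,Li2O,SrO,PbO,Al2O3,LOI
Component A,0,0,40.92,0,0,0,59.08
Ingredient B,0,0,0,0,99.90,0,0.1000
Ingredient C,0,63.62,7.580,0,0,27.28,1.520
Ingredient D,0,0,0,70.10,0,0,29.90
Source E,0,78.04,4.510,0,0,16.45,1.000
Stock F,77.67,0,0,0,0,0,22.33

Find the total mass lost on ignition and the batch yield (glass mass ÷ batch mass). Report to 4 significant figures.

Full float precision is maintained at each step; mid-chain values are printed rounded off to 4 significant figures on the page; a single rounding finalizes each reported number. All derived quantities are rebuilt in exact precision (ignition loss, six oxide percentages, yield, net glass mass, the totals) using the weight values per 1415 lb of glass, exactly as printed in the question or the answer.
LOI of each material in turn:
  Component A: 179.5 × 0.5908 = 106.0 lb
  Ingredient B: 199.4 × 0.001000 = 0.1994 lb
  Ingredient C: 120.1 × 0.01520 = 1.826 lb
  Ingredient D: 219.5 × 0.2990 = 65.63 lb
  Source E: 853.8 × 0.01000 = 8.538 lb
  Stock F: 32.05 × 0.2233 = 7.157 lb
Total LOI = 189.4 lb
Glass = batch − LOI = 1604 − 189.4 = 1415 lb

LOI loss = 189.4 lb; glass = 1415 lb; yield = 88.19%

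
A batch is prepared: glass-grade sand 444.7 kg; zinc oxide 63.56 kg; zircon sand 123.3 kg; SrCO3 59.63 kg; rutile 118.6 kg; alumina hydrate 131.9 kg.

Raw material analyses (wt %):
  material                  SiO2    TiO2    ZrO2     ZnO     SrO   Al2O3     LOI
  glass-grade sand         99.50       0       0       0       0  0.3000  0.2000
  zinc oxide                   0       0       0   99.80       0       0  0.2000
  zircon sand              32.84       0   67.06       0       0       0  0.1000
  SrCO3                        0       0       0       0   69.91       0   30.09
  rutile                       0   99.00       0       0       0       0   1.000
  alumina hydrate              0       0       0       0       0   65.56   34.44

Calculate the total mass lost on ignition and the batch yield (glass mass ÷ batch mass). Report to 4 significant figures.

LOI loss = 65.69 kg; glass = 876.0 kg; yield = 93.02%

All arithmetic keeps exact precision from start to finish; mid-chain values appear (rounded to four significant digits) in the working. A single rounding produces each reported result; derived quantities (totals, net glass mass, yield, LOI, six oxide percentages) are recomputed at full precision using the weight values at 876.0 kg of glass, exactly as printed in either problem or answer.
Each material's LOI contribution:
  glass-grade sand: 444.7 × 0.002000 = 0.8894 kg
  zinc oxide: 63.56 × 0.002000 = 0.1271 kg
  zircon sand: 123.3 × 0.001000 = 0.1233 kg
  SrCO3: 59.63 × 0.3009 = 17.94 kg
  rutile: 118.6 × 0.01000 = 1.186 kg
  alumina hydrate: 131.9 × 0.3444 = 45.43 kg
Total LOI = 65.69 kg
Glass = batch − LOI = 941.7 − 65.69 = 876.0 kg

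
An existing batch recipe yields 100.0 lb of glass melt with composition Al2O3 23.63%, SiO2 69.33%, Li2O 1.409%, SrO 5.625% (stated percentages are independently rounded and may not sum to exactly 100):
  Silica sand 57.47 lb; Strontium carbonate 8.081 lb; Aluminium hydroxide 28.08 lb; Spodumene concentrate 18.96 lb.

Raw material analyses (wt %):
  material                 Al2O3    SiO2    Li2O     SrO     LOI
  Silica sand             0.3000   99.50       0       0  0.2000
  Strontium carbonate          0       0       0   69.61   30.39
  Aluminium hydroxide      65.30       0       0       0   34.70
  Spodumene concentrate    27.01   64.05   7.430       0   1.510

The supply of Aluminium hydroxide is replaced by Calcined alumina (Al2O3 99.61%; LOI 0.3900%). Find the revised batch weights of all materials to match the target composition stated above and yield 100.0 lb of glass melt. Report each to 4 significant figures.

In-progress results are shown, rounded to four significant digits, alongside each step. Each numeric step keeps exact precision from start to finish; every reported number takes exactly one rounding; derived quantities are re-derived in exact precision (the totals, the yield, the four compositions, LOI, glass mass) from the batch weights on 100.0 lb of glass, as they appear in the problem or answer text.
Target masses of each oxide per 100.0 lb glass melt:
  Al2O3: 23.63% × 100.0 = 23.63 lb
  SiO2: 69.33% × 100.0 = 69.33 lb
  Li2O: 1.409% × 100.0 = 1.409 lb
  SrO: 5.625% × 100.0 = 5.625 lb
A balance pass over the oxides, on the weights just shown, per the basis as stated (oxide sums agree with the targets net of answer rounding effects):
  Al2O3: 57.47·0.003000 + 18.41·0.9961 + 18.96·0.2701 = 23.63 lb (target 23.63 lb)
  SiO2: 57.47·0.9950 + 18.96·0.6405 = 69.33 lb (target 69.33 lb)
  Li2O: 18.96·0.07430 = 1.409 lb (target 1.409 lb)
  SrO: 8.081·0.6961 = 5.625 lb (target 5.625 lb)
The glass-mass cross-check: total batch − LOI = 99.99 lb (per-oxide target masses sum to 99.99 lb; the stated basis being 100.0 lb — deltas are rounding alone).
Batch total: Σ batch = 102.9 lb; the LOI term Σ batch·LOI equals 2.929 lb; as yield: glass ÷ batch → 97.15%.

Revised batch per 100.0 lb glass melt:
  Silica sand: 57.47 lb
  Strontium carbonate: 8.081 lb
  Calcined alumina: 18.41 lb
  Spodumene concentrate: 18.96 lb
Total batch = 102.9 lb; LOI loss = 2.929 lb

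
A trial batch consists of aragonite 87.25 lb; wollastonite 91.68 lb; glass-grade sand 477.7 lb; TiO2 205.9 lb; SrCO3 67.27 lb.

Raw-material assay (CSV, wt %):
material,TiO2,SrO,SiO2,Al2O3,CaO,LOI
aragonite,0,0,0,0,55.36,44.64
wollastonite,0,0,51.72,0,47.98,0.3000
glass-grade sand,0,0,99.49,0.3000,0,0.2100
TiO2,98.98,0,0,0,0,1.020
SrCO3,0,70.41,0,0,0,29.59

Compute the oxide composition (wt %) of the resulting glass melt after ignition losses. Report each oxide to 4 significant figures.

All internal work runs at full float precision from start to finish; mid-chain values are shown, rounded to four significant figures, alongside each step; each reported value is rounded once only — all derived quantities, which include the five compositions, totals, the yield, net glass mass, ignition loss, are rebuilt in exact precision, precisely as stated by the problem or the answer, from the batch weights per 867.6 lb of glass.
Mass of each oxide from the mix:
  TiO2: 205.9·0.9898 = 203.8 lb
  SrO: 67.27·0.7041 = 47.36 lb
  SiO2: 91.68·0.5172 + 477.7·0.9949 = 522.7 lb
  Al2O3: 477.7·0.003000 = 1.433 lb
  CaO: 87.25·0.5536 + 91.68·0.4798 = 92.29 lb
LOI: 87.25·0.4464 + 91.68·0.003000 + 477.7·0.002100 + 205.9·0.01020 + 67.27·0.2959 = 62.23 lb
Glass = total batch minus LOI = 929.8 − 62.23 = 867.6 lb (consistent with Σ oxide mass)
percent share: oxide ÷ glass, ×100

Glass mass = 867.6 lb (batch 929.8 − LOI 62.23).
Composition: TiO2 23.49%, SrO 5.459%, SiO2 60.25%, Al2O3 0.1652%, CaO 10.64%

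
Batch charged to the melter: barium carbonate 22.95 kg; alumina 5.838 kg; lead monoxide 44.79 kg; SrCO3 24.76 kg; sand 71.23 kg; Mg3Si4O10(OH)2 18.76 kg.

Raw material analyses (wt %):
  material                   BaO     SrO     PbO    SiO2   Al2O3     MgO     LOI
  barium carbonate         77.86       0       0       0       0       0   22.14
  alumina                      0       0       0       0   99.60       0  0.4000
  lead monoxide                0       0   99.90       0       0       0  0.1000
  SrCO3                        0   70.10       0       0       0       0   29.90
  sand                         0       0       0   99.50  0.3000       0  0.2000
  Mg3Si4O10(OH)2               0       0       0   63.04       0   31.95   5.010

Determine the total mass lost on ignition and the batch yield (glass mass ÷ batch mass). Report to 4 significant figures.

Every computation carries exact precision at every stage — working values are shown, rounded to four significant digits, at each printed step. A single rounding produces each reported number — the derived quantities (totals, the six compositions, yield, ignition loss, net glass mass) are re-derived using the weight values for 174.7 kg of glass in full float precision precisely as stated by question or answer.
Material-by-material LOI:
  barium carbonate: 22.95 × 0.2214 = 5.081 kg
  alumina: 5.838 × 0.004000 = 0.02335 kg
  lead monoxide: 44.79 × 0.001000 = 0.04479 kg
  SrCO3: 24.76 × 0.2990 = 7.403 kg
  sand: 71.23 × 0.002000 = 0.1425 kg
  Mg3Si4O10(OH)2: 18.76 × 0.05010 = 0.9399 kg
Total LOI = 13.63 kg
Glass = batch − LOI = 188.3 − 13.63 = 174.7 kg

LOI loss = 13.63 kg; glass = 174.7 kg; yield = 92.76%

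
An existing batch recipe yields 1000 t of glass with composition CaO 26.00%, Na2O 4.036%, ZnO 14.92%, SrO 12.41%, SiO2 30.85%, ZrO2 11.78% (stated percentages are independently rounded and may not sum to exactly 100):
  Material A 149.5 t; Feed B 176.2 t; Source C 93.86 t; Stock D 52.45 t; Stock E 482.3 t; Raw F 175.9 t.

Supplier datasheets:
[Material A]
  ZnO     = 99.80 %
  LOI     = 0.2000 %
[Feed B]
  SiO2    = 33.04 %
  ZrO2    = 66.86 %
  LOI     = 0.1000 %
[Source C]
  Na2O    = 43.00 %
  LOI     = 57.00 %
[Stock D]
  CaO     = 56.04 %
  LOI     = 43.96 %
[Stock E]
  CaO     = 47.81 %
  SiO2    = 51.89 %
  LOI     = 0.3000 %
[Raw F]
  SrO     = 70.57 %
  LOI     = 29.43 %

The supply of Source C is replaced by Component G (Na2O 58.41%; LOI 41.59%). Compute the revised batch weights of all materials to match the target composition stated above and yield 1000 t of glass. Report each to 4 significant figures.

Revised batch per 1000 t glass:
  Material A: 149.5 t
  Feed B: 176.2 t
  Component G: 69.10 t
  Stock D: 52.45 t
  Stock E: 482.3 t
  Raw F: 175.9 t
Total batch = 1105 t; LOI loss = 105.5 t

All arithmetic keeps full precision through every step. Mid-chain values are printed rounded to four significant digits. Every reported number takes just one rounding; the derived quantities, which include yield, the six compositions, glass mass, LOI, totals, are re-derived at full float precision, as written in the problem or the answer, using the weight values on 1000 t of glass.
Oxide-by-oxide targets in 1000 t glass:
  CaO: 26.00% × 1000 = 260.0 t
  Na2O: 4.036% × 1000 = 40.36 t
  ZnO: 14.92% × 1000 = 149.2 t
  SrO: 12.41% × 1000 = 124.1 t
  SiO2: 30.85% × 1000 = 308.5 t
  ZrO2: 11.78% × 1000 = 117.8 t
Verifying the oxide balance per the reported batch figures, for the quoted basis mass (sums match the target masses given rounding of the digits):
  CaO: 52.45·0.5604 + 482.3·0.4781 = 260.0 t (target 260.0 t)
  Na2O: 69.10·0.5841 = 40.36 t (target 40.36 t)
  ZnO: 149.5·0.9980 = 149.2 t (target 149.2 t)
  SrO: 175.9·0.7057 = 124.1 t (target 124.1 t)
  SiO2: 176.2·0.3304 + 482.3·0.5189 = 308.5 t (target 308.5 t)
  ZrO2: 176.2·0.6686 = 117.8 t (target 117.8 t)
Mass balance on the glass: total charge less LOI = 1000 t (the targets, summed, come to 1000 t; stated basis 1000 t — any gap is answer rounding).
Whole-batch sum: Σ batch = 1105 t; LOI loss = Σ batch·LOI = 105.5 t; the yield ratio, glass ÷ batch: 90.46%.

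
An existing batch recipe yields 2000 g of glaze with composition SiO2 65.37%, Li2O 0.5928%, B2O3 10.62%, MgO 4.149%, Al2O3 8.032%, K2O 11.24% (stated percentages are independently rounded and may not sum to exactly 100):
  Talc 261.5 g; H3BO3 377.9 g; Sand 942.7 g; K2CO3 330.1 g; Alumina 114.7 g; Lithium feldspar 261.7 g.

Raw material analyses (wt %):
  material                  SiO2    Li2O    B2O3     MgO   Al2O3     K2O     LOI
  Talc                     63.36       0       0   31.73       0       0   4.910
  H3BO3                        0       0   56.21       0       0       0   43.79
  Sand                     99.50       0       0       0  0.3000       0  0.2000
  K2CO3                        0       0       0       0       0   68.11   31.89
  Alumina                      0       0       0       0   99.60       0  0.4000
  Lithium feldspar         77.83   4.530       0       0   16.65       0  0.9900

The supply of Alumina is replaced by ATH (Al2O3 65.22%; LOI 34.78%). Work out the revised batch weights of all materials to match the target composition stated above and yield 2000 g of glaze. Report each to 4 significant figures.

Revised batch per 2000 g glaze:
  Talc: 261.5 g
  H3BO3: 377.9 g
  Sand: 942.7 g
  K2CO3: 330.1 g
  ATH: 175.2 g
  Lithium feldspar: 261.7 g
Total batch = 2349 g; LOI loss = 349.0 g

The intermediate values are shown, rounded to 4 significant figures, on the page. Every computation maintains exact precision at each step; a single rounding produces each reported result — all derived quantities (the six compositions, LOI, glass mass, totals, the yield) are recomputed from the weighed amounts at 2000 g of glass at exact precision, exactly as shown in the question or the answer.
Oxide mass targets, per 2000 g glaze:
  SiO2: 65.37% × 2000 = 1307 g
  Li2O: 0.5928% × 2000 = 11.86 g
  B2O3: 10.62% × 2000 = 212.4 g
  MgO: 4.149% × 2000 = 82.98 g
  Al2O3: 8.032% × 2000 = 160.6 g
  K2O: 11.24% × 2000 = 224.8 g
Checking each oxide sum applying the batch weights above, on the stated basis (target by target, the sums agree up to rounding of the answer):
  SiO2: 261.5·0.6336 + 942.7·0.9950 + 261.7·0.7783 = 1307 g (target 1307 g)
  Li2O: 261.7·0.04530 = 11.86 g (target 11.86 g)
  B2O3: 377.9·0.5621 = 212.4 g (target 212.4 g)
  MgO: 261.5·0.3173 = 82.97 g (target 82.98 g)
  Al2O3: 942.7·0.003000 + 175.2·0.6522 + 261.7·0.1665 = 160.7 g (target 160.6 g)
  K2O: 330.1·0.6811 = 224.8 g (target 224.8 g)
Auditing the glass mass value: Σ batch − LOI loss = 2000 g (summing oxide targets gives 2000 g; versus the stated basis of 2000 g — any gap is answer rounding).
Whole-batch sum: Σ batch = 2349 g; the LOI term Σ batch·LOI equals 349.0 g; yield, glass over the total, = 85.14%.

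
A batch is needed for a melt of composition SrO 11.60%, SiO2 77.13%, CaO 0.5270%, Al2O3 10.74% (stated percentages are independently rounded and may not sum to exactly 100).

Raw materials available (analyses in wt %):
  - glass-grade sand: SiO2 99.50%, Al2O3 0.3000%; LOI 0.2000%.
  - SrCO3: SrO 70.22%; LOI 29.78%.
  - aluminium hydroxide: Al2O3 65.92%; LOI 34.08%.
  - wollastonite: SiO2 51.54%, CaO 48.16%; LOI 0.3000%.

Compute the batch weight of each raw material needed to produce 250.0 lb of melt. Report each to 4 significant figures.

All internal work holds exact precision end to end — mid-chain values appear rounded to four significant figures in the working; each reported number undergoes a single rounding — all derived quantities, including the yield, ignition loss, net glass mass, four oxide percentages, totals, are computed from the batch weights per 250.0 lb of glass at full float precision as quoted within question or answer.
Per-oxide target masses for 250.0 lb melt:
  SrO: 11.60% × 250.0 = 29.00 lb
  SiO2: 77.13% × 250.0 = 192.8 lb
  CaO: 0.5270% × 250.0 = 1.318 lb
  Al2O3: 10.74% × 250.0 = 26.85 lb
A balance pass over the oxides, per the reported batch figures, against the basis in use (sums match the target masses exact up to rounding of places):
  SrO: 41.30·0.7022 = 29.00 lb (target 29.00 lb)
  SiO2: 192.4·0.9950 + 2.736·0.5154 = 192.8 lb (target 192.8 lb)
  CaO: 2.736·0.4816 = 1.318 lb (target 1.318 lb)
  Al2O3: 192.4·0.003000 + 39.86·0.6592 = 26.85 lb (target 26.85 lb)
Glass-mass sanity pass: batch total minus LOI = 250.0 lb (per-oxide target masses sum to 250.0 lb; versus the stated basis of 250.0 lb — gaps are rounding artifacts).
Adding the batch up: Σ batch = 276.3 lb; LOI removed, Σ of batch·LOI: 26.28 lb; as yield: glass ÷ batch → 90.49%.

Batch per 250.0 lb melt:
  glass-grade sand: 192.4 lb
  SrCO3: 41.30 lb
  aluminium hydroxide: 39.86 lb
  wollastonite: 2.736 lb
Total batch = 276.3 lb; LOI loss = 26.28 lb; yield = 90.49%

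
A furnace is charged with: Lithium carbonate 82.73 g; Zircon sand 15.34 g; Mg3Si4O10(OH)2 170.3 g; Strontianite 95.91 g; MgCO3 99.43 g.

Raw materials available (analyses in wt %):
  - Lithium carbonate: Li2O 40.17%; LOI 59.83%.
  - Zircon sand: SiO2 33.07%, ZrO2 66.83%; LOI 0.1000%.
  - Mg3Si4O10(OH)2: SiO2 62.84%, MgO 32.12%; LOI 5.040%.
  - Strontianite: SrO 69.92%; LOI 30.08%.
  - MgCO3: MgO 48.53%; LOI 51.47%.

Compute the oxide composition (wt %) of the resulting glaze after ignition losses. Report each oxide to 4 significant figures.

Glass mass = 325.6 g (batch 463.7 − LOI 138.1).
Composition: SiO2 34.43%, ZrO2 3.149%, SrO 20.60%, MgO 31.62%, Li2O 10.21%

Intermediates are displayed with 4-significant-digit rounding between the steps; all internal work holds full precision at all times — a single rounding yields each reported result — the derived quantities (totals, the yield, LOI, the five compositions, net glass mass) are re-derived using the weight values on 325.6 g of glass at full float precision, as set out in either problem or answer.
Delivered oxide masses:
  SiO2: 15.34·0.3307 + 170.3·0.6284 = 112.1 g
  ZrO2: 15.34·0.6683 = 10.25 g
  SrO: 95.91·0.6992 = 67.06 g
  MgO: 170.3·0.3212 + 99.43·0.4853 = 103.0 g
  Li2O: 82.73·0.4017 = 33.23 g
LOI: 82.73·0.5983 + 15.34·0.001000 + 170.3·0.05040 + 95.91·0.3008 + 99.43·0.5147 = 138.1 g
Net of LOI, the glass mass = 463.7 − 138.1 = 325.6 g (= the summed oxide contributions)
percent share: oxide ÷ glass, ×100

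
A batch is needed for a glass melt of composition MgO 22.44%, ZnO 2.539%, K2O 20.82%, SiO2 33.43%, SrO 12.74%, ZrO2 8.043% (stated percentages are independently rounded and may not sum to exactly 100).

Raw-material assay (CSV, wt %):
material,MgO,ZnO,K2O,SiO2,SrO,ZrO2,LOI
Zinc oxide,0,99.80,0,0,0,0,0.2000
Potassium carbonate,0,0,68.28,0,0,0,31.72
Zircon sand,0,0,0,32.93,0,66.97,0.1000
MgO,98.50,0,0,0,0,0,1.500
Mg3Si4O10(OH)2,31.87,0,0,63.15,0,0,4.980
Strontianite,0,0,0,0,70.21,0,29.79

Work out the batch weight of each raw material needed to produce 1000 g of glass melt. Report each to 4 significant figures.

Batch per 1000 g glass melt:
  Zinc oxide: 25.44 g
  Potassium carbonate: 304.9 g
  Zircon sand: 120.1 g
  MgO: 76.80 g
  Mg3Si4O10(OH)2: 466.7 g
  Strontianite: 181.5 g
Total batch = 1175 g; LOI loss = 175.3 g; yield = 85.08%

Working values are printed (rounded to 4 significant figures) as written — every computation holds exact precision through every step; a single rounding finalizes each reported result; derived quantities, which include the totals, yield, glass mass, six oxide percentages, ignition loss, are carried at full precision, as quoted within problem or answer, from the weighed amounts for 1000 g of glass.
Per-oxide target masses for 1000 g glass melt:
  MgO: 22.44% × 1000 = 224.4 g
  ZnO: 2.539% × 1000 = 25.39 g
  K2O: 20.82% × 1000 = 208.2 g
  SiO2: 33.43% × 1000 = 334.3 g
  SrO: 12.74% × 1000 = 127.4 g
  ZrO2: 8.043% × 1000 = 80.43 g
Oxide-by-oxide audit per the reported batch figures, under the basis named above (sums match the target masses given rounding of the digits):
  MgO: 76.80·0.9850 + 466.7·0.3187 = 224.4 g (target 224.4 g)
  ZnO: 25.44·0.9980 = 25.39 g (target 25.39 g)
  K2O: 304.9·0.6828 = 208.2 g (target 208.2 g)
  SiO2: 120.1·0.3293 + 466.7·0.6315 = 334.3 g (target 334.3 g)
  SrO: 181.5·0.7021 = 127.4 g (target 127.4 g)
  ZrO2: 120.1·0.6697 = 80.43 g (target 80.43 g)
The glass-mass cross-check: Σ batch − LOI loss = 1000 g (per-oxide target masses sum to 1000 g; with the basis standing at 1000 g — any gap is answer rounding).
Whole-batch sum: Σ batch = 1175 g; loss to ignition Σ batch·LOI = 175.3 g; yield, glass over the total, = 85.08%.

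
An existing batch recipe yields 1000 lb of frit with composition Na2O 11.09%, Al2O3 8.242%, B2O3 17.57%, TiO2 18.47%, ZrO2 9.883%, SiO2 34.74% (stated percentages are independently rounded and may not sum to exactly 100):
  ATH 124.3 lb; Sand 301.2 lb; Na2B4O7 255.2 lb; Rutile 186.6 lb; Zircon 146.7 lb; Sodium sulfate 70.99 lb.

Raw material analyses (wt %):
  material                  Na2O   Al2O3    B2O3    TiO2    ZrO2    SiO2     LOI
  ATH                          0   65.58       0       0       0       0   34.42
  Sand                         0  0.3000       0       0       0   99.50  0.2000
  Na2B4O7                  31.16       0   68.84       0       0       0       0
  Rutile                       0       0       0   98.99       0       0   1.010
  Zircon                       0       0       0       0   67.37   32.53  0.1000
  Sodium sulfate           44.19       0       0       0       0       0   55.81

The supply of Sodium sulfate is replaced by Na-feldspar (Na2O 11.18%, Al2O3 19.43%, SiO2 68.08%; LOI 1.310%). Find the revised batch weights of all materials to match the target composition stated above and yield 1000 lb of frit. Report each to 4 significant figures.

Intermediates are printed, rounded to four significant digits, in the printout — every computation runs at full float precision in every operation; exactly one rounding is applied to every reported value; derived quantities (yield, glass mass, totals, the six compositions, ignition loss) are recomputed from the weighed amounts at 1000 lb of glass in full float precision, precisely as stated by the question or the answer.
The oxide mass targets at 1000 lb frit:
  Na2O: 11.09% × 1000 = 110.9 lb
  Al2O3: 8.242% × 1000 = 82.42 lb
  B2O3: 17.57% × 1000 = 175.7 lb
  TiO2: 18.47% × 1000 = 184.7 lb
  ZrO2: 9.883% × 1000 = 98.83 lb
  SiO2: 34.74% × 1000 = 347.4 lb
Verifying the oxide balance using the reported weights, on the stated basis (target by target, the sums agree given rounding of the digits):
  Na2O: 255.2·0.3116 + 280.6·0.1118 = 110.9 lb (target 110.9 lb)
  Al2O3: 42.04·0.6558 + 109.2·0.003000 + 280.6·0.1943 = 82.42 lb (target 82.42 lb)
  B2O3: 255.2·0.6884 = 175.7 lb (target 175.7 lb)
  TiO2: 186.6·0.9899 = 184.7 lb (target 184.7 lb)
  ZrO2: 146.7·0.6737 = 98.83 lb (target 98.83 lb)
  SiO2: 109.2·0.9950 + 146.7·0.3253 + 280.6·0.6808 = 347.4 lb (target 347.4 lb)
Glass mass check: batch Σ − ignition loss = 999.9 lb (summing oxide targets gives 1000 lb; versus the stated basis of 1000 lb — a pure rounding effect).
Batch total: Σ batch = 1020 lb; LOI loss = Σ batch·LOI = 20.40 lb; glass ÷ batch gives a yield of 98.00%.

Revised batch per 1000 lb frit:
  ATH: 42.04 lb
  Sand: 109.2 lb
  Na2B4O7: 255.2 lb
  Rutile: 186.6 lb
  Zircon: 146.7 lb
  Na-feldspar: 280.6 lb
Total batch = 1020 lb; LOI loss = 20.40 lb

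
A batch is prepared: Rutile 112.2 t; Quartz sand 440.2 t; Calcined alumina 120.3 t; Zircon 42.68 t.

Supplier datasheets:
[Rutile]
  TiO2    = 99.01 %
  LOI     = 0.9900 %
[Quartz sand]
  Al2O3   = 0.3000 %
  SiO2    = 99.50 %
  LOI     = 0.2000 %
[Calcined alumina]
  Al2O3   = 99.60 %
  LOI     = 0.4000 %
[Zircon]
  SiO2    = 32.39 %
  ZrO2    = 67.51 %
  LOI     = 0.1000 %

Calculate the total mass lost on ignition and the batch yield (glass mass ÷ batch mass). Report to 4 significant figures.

Intermediates appear, rounded to four significant digits, across the worked steps; all arithmetic holds full precision from start to finish; each reported figure sees exactly one rounding. All derived quantities (net glass mass, the four compositions, the totals, ignition loss, yield) are carried in full float precision from the batch weights at 712.9 t of glass, as written in either problem or answer.
Material-by-material LOI:
  Rutile: 112.2 × 0.009900 = 1.111 t
  Quartz sand: 440.2 × 0.002000 = 0.8804 t
  Calcined alumina: 120.3 × 0.004000 = 0.4812 t
  Zircon: 42.68 × 0.001000 = 0.04268 t
Total LOI = 2.515 t
Glass = batch − LOI = 715.4 − 2.515 = 712.9 t

LOI loss = 2.515 t; glass = 712.9 t; yield = 99.65%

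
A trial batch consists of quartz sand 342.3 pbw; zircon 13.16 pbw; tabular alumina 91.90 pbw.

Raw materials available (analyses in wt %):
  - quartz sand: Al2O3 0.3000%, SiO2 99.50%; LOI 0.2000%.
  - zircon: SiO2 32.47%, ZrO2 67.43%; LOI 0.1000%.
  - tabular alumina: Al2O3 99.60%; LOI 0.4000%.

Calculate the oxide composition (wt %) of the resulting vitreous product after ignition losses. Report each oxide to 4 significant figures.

All internal work keeps full precision in all steps; working values are printed rounded off to 4 significant digits in the printout; each reported result takes exactly one rounding; all derived quantities (glass mass, ignition loss, totals, the yield, the three compositions) are carried at full precision from the batch weights for 446.3 pbw of glass, as they appear in question or answer.
Oxide-by-oxide delivered mass:
  Al2O3: 342.3·0.003000 + 91.90·0.9960 = 92.56 pbw
  SiO2: 342.3·0.9950 + 13.16·0.3247 = 344.9 pbw
  ZrO2: 13.16·0.6743 = 8.874 pbw
LOI: 342.3·0.002000 + 13.16·0.001000 + 91.90·0.004000 = 1.065 pbw
Net of LOI, the glass mass = 447.4 − 1.065 = 446.3 pbw (matching Σ of the oxides)
oxide / glass × 100 gives the wt %

Glass mass = 446.3 pbw (batch 447.4 − LOI 1.065).
Composition: Al2O3 20.74%, SiO2 77.27%, ZrO2 1.988%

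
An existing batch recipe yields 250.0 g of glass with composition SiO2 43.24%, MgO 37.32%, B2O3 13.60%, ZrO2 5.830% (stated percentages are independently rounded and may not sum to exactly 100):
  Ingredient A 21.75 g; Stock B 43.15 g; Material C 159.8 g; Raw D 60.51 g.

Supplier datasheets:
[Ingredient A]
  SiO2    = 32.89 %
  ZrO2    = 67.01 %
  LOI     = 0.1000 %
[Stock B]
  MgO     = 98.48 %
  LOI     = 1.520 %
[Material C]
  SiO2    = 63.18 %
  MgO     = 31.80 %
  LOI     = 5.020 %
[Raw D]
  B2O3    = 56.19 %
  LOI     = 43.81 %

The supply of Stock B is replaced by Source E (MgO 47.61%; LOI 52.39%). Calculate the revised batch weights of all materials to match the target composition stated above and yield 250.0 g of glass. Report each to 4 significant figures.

The whole derivation keeps full precision end to end — the intermediate values appear rounded to four significant digits within the worked lines — every reported result takes just one rounding; derived quantities (totals, net glass mass, four oxide percentages, the yield, ignition loss) are carried in exact precision starting from the weights per 250.0 g of glass, precisely as stated by the problem or answer text.
Target oxide masses per 250.0 g glass:
  SiO2: 43.24% × 250.0 = 108.1 g
  MgO: 37.32% × 250.0 = 93.30 g
  B2O3: 13.60% × 250.0 = 34.00 g
  ZrO2: 5.830% × 250.0 = 14.58 g
Checking each oxide sum working from each reported weight, under the basis named above (each sum matches its target mass within answer rounding):
  SiO2: 21.75·0.3289 + 159.8·0.6318 = 108.1 g (target 108.1 g)
  MgO: 89.25·0.4761 + 159.8·0.3180 = 93.31 g (target 93.30 g)
  B2O3: 60.51·0.5619 = 34.00 g (target 34.00 g)
  ZrO2: 21.75·0.6701 = 14.57 g (target 14.58 g)
Glass-mass sanity pass: net batch after ignition = 250.0 g (the targets, summed, come to 250.0 g; stated basis 250.0 g — differing by rounding only).
Summing the batch: Σ batch = 331.3 g; LOI removed, Σ of batch·LOI: 81.31 g; as yield: glass ÷ batch → 75.46%.

Revised batch per 250.0 g glass:
  Ingredient A: 21.75 g
  Source E: 89.25 g
  Material C: 159.8 g
  Raw D: 60.51 g
Total batch = 331.3 g; LOI loss = 81.31 g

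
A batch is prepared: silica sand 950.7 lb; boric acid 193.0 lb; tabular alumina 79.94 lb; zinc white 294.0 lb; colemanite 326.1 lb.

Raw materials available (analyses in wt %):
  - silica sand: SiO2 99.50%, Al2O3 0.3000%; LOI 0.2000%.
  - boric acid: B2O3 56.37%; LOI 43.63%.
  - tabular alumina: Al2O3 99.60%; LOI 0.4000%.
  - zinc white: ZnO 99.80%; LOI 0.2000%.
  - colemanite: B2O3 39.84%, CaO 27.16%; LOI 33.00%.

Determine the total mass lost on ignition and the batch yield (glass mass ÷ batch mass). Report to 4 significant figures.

The whole derivation maintains full float precision throughout — in-progress results appear, rounded to four significant digits, alongside each step; every reported result is rounded a single time. Derived quantities, including the five compositions, totals, glass mass, yield, ignition loss, are recomputed from the batch weights at 1649 lb of glass at full float precision exactly as shown in the question or the answer.
Each material's LOI contribution:
  silica sand: 950.7 × 0.002000 = 1.901 lb
  boric acid: 193.0 × 0.4363 = 84.21 lb
  tabular alumina: 79.94 × 0.004000 = 0.3198 lb
  zinc white: 294.0 × 0.002000 = 0.5880 lb
  colemanite: 326.1 × 0.3300 = 107.6 lb
Total LOI = 194.6 lb
Glass = batch − LOI = 1844 − 194.6 = 1649 lb

LOI loss = 194.6 lb; glass = 1649 lb; yield = 89.44%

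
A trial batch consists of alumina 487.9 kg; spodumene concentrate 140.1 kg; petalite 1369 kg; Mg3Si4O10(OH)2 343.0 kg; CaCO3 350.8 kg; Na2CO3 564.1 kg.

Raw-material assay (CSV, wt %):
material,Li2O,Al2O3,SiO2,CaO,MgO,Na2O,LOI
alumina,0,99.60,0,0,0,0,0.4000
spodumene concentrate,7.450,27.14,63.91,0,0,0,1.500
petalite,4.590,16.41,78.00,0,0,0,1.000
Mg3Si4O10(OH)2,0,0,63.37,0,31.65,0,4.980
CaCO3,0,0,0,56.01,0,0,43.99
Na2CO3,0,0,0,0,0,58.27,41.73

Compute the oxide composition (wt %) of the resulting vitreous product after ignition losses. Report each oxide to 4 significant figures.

Values along the way are displayed rounded to 4 significant digits. All arithmetic maintains exact precision through the solve; a single rounding yields every reported number; derived quantities, which include the yield, net glass mass, six oxide percentages, the totals, ignition loss, are rebuilt in full float precision, precisely as stated by the question or the answer, from the weighed amounts for 2830 kg of glass.
Oxide masses out of the charge:
  Li2O: 140.1·0.07450 + 1369·0.04590 = 73.27 kg
  Al2O3: 487.9·0.9960 + 140.1·0.2714 + 1369·0.1641 = 748.6 kg
  SiO2: 140.1·0.6391 + 1369·0.7800 + 343.0·0.6337 = 1375 kg
  CaO: 350.8·0.5601 = 196.5 kg
  MgO: 343.0·0.3165 = 108.6 kg
  Na2O: 564.1·0.5827 = 328.7 kg
LOI: 487.9·0.004000 + 140.1·0.01500 + 1369·0.01000 + 343.0·0.04980 + 350.8·0.4399 + 564.1·0.4173 = 424.5 kg
batch − LOI leaves glass = 3255 − 424.5 = 2830 kg (consistent with Σ oxide mass)
percent share: oxide ÷ glass, ×100

Glass mass = 2830 kg (batch 3255 − LOI 424.5).
Composition: Li2O 2.589%, Al2O3 26.45%, SiO2 48.57%, CaO 6.942%, MgO 3.836%, Na2O 11.61%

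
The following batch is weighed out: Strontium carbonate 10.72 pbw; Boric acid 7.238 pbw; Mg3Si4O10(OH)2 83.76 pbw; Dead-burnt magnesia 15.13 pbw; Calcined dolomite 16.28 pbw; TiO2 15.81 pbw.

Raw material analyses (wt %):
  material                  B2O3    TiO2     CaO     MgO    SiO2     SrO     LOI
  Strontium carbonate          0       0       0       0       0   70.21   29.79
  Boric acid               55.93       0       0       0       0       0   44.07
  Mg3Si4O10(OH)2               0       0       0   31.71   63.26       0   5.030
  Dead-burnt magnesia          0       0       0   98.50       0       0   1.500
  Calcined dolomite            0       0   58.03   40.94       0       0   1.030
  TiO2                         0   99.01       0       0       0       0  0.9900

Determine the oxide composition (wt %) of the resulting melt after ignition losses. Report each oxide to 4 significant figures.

Glass mass = 137.8 pbw (batch 148.9 − LOI 11.15).
Composition: B2O3 2.938%, TiO2 11.36%, CaO 6.856%, MgO 34.93%, SiO2 38.45%, SrO 5.462%

Rounding to four significant figures extends to every working value as shown — all internal work holds full precision in every operation. A single rounding finalizes every reported figure. All derived quantities (ignition loss, yield, the totals, six oxide percentages, glass mass) are carried using the weight values for 137.8 pbw of glass in exact precision, as written in the problem or the answer.
What the batch supplies per oxide:
  B2O3: 7.238·0.5593 = 4.048 pbw
  TiO2: 15.81·0.9901 = 15.65 pbw
  CaO: 16.28·0.5803 = 9.447 pbw
  MgO: 83.76·0.3171 + 15.13·0.9850 + 16.28·0.4094 = 48.13 pbw
  SiO2: 83.76·0.6326 = 52.99 pbw
  SrO: 10.72·0.7021 = 7.527 pbw
LOI: 10.72·0.2979 + 7.238·0.4407 + 83.76·0.05030 + 15.13·0.01500 + 16.28·0.01030 + 15.81·0.009900 = 11.15 pbw
batch − LOI leaves glass = 148.9 − 11.15 = 137.8 pbw (matching Σ of the oxides)
each oxide over glass, ×100, is wt %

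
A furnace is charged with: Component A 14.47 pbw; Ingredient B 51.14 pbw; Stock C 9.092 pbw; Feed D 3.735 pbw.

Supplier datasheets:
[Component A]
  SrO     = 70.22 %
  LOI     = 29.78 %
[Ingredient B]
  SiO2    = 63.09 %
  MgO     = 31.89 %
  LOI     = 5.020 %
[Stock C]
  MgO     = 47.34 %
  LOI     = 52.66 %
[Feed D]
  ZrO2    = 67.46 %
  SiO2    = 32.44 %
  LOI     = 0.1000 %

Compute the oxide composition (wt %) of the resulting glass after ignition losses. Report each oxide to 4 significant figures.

Glass mass = 66.77 pbw (batch 78.44 − LOI 11.67).
Composition: ZrO2 3.774%, SiO2 50.14%, MgO 30.87%, SrO 15.22%

All internal work holds full precision in every operation; working values are displayed, with 4-significant-figure rounding, in the printout. Every reported figure undergoes a single rounding. All derived quantities (ignition loss, totals, four oxide percentages, yield, net glass mass) are re-derived from the weighed amounts for 66.77 pbw of glass in full float precision exactly as shown in problem or answer.
Oxide-by-oxide delivered mass:
  ZrO2: 3.735·0.6746 = 2.520 pbw
  SiO2: 51.14·0.6309 + 3.735·0.3244 = 33.48 pbw
  MgO: 51.14·0.3189 + 9.092·0.4734 = 20.61 pbw
  SrO: 14.47·0.7022 = 10.16 pbw
LOI: 14.47·0.2978 + 51.14·0.05020 + 9.092·0.5266 + 3.735·0.001000 = 11.67 pbw
batch − LOI leaves glass = 78.44 − 11.67 = 66.77 pbw (consistent with Σ oxide mass)
percent share: oxide ÷ glass, ×100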